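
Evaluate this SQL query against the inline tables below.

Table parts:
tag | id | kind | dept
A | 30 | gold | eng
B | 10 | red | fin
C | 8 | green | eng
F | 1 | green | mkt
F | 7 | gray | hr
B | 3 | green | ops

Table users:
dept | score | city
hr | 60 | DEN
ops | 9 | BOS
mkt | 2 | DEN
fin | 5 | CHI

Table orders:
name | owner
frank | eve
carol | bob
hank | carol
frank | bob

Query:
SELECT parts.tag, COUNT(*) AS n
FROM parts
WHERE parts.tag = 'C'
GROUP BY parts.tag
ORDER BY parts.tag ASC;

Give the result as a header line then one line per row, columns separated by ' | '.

After WHERE (1 rows):
parts.tag | parts.id | parts.kind | parts.dept
C | 8 | green | eng
After GROUP BY (1 rows):
parts.tag | n
C | 1
After ORDER BY (1 rows):
parts.tag | n
C | 1

== RESULT ==
parts.tag | n
C | 1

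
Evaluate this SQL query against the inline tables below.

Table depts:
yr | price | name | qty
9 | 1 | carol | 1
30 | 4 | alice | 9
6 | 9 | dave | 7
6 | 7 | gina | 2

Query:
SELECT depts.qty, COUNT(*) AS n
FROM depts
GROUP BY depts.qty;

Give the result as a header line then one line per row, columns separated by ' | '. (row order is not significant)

== RESULT ==
depts.qty | n
1 | 1
9 | 1
7 | 1
2 | 1

Derivation:
After GROUP BY (4 rows):
depts.qty | n
1 | 1
9 | 1
7 | 1
2 | 1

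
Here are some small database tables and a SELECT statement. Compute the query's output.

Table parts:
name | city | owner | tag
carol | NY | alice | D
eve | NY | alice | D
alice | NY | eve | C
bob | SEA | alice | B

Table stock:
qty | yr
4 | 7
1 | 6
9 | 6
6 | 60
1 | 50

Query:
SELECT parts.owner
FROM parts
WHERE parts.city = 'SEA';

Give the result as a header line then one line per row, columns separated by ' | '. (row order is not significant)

== RESULT ==
parts.owner
alice

Derivation:
After WHERE (1 rows):
parts.name | parts.city | parts.owner | parts.tag
bob | SEA | alice | B
After SELECT (1 rows):
parts.owner
alice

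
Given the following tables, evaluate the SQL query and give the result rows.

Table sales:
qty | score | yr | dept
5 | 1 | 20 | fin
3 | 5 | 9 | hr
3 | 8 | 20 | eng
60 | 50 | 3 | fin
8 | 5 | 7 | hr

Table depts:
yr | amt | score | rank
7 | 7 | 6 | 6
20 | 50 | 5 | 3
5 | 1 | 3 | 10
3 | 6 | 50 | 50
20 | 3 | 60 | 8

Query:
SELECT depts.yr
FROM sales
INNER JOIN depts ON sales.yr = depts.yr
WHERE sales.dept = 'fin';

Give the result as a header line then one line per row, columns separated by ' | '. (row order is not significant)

After JOIN depts (6 rows):
sales.qty | sales.score | sales.yr | sales.dept | depts.yr | depts.amt | depts.score | depts.rank
5 | 1 | 20 | fin | 20 | 50 | 5 | 3
5 | 1 | 20 | fin | 20 | 3 | 60 | 8
3 | 8 | 20 | eng | 20 | 50 | 5 | 3
3 | 8 | 20 | eng | 20 | 3 | 60 | 8
60 | 50 | 3 | fin | 3 | 6 | 50 | 50
8 | 5 | 7 | hr | 7 | 7 | 6 | 6
After WHERE (3 rows):
sales.qty | sales.score | sales.yr | sales.dept | depts.yr | depts.amt | depts.score | depts.rank
5 | 1 | 20 | fin | 20 | 50 | 5 | 3
5 | 1 | 20 | fin | 20 | 3 | 60 | 8
60 | 50 | 3 | fin | 3 | 6 | 50 | 50
After SELECT (3 rows):
depts.yr
20
20
3

== RESULT ==
depts.yr
20
20
3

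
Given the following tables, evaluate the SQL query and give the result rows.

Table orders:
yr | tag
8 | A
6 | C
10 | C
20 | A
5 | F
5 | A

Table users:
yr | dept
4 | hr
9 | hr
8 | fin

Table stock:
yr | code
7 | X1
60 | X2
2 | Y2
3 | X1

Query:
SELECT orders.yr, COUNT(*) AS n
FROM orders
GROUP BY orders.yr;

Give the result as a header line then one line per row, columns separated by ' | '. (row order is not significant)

== RESULT ==
orders.yr | n
8 | 1
6 | 1
10 | 1
20 | 1
5 | 2

Derivation:
After GROUP BY (5 rows):
orders.yr | n
8 | 1
6 | 1
10 | 1
20 | 1
5 | 2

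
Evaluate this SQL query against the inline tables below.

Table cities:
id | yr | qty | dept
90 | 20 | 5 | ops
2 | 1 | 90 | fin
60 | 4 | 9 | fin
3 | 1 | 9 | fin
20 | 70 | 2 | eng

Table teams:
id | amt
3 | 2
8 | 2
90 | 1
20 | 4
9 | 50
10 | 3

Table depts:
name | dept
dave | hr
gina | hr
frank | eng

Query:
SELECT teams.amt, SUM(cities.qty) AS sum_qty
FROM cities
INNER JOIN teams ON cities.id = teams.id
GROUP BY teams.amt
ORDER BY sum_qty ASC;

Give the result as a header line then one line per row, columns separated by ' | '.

After JOIN teams (3 rows):
cities.id | cities.yr | cities.qty | cities.dept | teams.id | teams.amt
90 | 20 | 5 | ops | 90 | 1
3 | 1 | 9 | fin | 3 | 2
20 | 70 | 2 | eng | 20 | 4
After GROUP BY (3 rows):
teams.amt | sum_qty
1 | 5
2 | 9
4 | 2
After ORDER BY (3 rows):
teams.amt | sum_qty
4 | 2
1 | 5
2 | 9

== RESULT ==
teams.amt | sum_qty
4 | 2
1 | 5
2 | 9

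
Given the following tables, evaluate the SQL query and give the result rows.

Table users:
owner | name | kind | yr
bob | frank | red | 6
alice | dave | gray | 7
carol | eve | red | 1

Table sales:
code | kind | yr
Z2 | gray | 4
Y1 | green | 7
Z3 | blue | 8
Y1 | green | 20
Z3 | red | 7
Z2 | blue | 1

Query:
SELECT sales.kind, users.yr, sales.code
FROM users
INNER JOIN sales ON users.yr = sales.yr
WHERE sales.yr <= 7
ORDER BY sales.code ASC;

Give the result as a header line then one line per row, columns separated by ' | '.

== RESULT ==
sales.kind | users.yr | sales.code
green | 7 | Y1
blue | 1 | Z2
red | 7 | Z3

Derivation:
After JOIN sales (3 rows):
users.owner | users.name | users.kind | users.yr | sales.code | sales.kind | sales.yr
alice | dave | gray | 7 | Y1 | green | 7
alice | dave | gray | 7 | Z3 | red | 7
carol | eve | red | 1 | Z2 | blue | 1
After WHERE (3 rows):
users.owner | users.name | users.kind | users.yr | sales.code | sales.kind | sales.yr
alice | dave | gray | 7 | Y1 | green | 7
alice | dave | gray | 7 | Z3 | red | 7
carol | eve | red | 1 | Z2 | blue | 1
After SELECT (3 rows):
sales.kind | users.yr | sales.code
green | 7 | Y1
red | 7 | Z3
blue | 1 | Z2
After ORDER BY (3 rows):
sales.kind | users.yr | sales.code
green | 7 | Y1
blue | 1 | Z2
red | 7 | Z3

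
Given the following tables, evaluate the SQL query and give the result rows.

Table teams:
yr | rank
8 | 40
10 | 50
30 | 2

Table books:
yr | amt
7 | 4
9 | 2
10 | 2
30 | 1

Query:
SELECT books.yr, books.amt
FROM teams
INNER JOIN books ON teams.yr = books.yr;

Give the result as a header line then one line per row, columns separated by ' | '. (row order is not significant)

== RESULT ==
books.yr | books.amt
10 | 2
30 | 1

Derivation:
After JOIN books (2 rows):
teams.yr | teams.rank | books.yr | books.amt
10 | 50 | 10 | 2
30 | 2 | 30 | 1
After SELECT (2 rows):
books.yr | books.amt
10 | 2
30 | 1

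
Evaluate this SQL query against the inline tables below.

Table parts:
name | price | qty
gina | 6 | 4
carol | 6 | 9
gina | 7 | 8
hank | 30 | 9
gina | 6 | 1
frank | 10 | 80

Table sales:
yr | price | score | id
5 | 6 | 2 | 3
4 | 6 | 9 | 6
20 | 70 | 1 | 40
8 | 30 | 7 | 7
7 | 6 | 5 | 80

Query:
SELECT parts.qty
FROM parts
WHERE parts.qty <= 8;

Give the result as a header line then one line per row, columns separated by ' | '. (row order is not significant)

== RESULT ==
parts.qty
4
8
1

Derivation:
After WHERE (3 rows):
parts.name | parts.price | parts.qty
gina | 6 | 4
gina | 7 | 8
gina | 6 | 1
After SELECT (3 rows):
parts.qty
4
8
1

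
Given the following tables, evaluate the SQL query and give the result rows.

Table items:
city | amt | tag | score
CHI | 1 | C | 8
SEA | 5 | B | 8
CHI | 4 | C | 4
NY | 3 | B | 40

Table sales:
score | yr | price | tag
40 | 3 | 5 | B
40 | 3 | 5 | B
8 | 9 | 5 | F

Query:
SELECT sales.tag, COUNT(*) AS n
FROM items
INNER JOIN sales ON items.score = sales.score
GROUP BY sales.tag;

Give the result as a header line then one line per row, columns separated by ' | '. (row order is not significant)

== RESULT ==
sales.tag | n
F | 2
B | 2

Derivation:
After JOIN sales (4 rows):
items.city | items.amt | items.tag | items.score | sales.score | sales.yr | sales.price | sales.tag
CHI | 1 | C | 8 | 8 | 9 | 5 | F
SEA | 5 | B | 8 | 8 | 9 | 5 | F
NY | 3 | B | 40 | 40 | 3 | 5 | B
NY | 3 | B | 40 | 40 | 3 | 5 | B
After GROUP BY (2 rows):
sales.tag | n
F | 2
B | 2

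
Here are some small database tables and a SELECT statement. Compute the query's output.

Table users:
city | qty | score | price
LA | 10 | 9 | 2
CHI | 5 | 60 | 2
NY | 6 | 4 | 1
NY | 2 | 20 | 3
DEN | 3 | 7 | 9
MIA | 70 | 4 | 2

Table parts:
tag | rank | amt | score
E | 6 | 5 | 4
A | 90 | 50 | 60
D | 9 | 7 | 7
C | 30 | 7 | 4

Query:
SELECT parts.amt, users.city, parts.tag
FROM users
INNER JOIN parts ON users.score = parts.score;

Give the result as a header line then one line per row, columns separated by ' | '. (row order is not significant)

== RESULT ==
parts.amt | users.city | parts.tag
50 | CHI | A
5 | NY | E
7 | NY | C
7 | DEN | D
5 | MIA | E
7 | MIA | C

Derivation:
After JOIN parts (6 rows):
users.city | users.qty | users.score | users.price | parts.tag | parts.rank | parts.amt | parts.score
CHI | 5 | 60 | 2 | A | 90 | 50 | 60
NY | 6 | 4 | 1 | E | 6 | 5 | 4
NY | 6 | 4 | 1 | C | 30 | 7 | 4
DEN | 3 | 7 | 9 | D | 9 | 7 | 7
MIA | 70 | 4 | 2 | E | 6 | 5 | 4
MIA | 70 | 4 | 2 | C | 30 | 7 | 4
After SELECT (6 rows):
parts.amt | users.city | parts.tag
50 | CHI | A
5 | NY | E
7 | NY | C
7 | DEN | D
5 | MIA | E
7 | MIA | C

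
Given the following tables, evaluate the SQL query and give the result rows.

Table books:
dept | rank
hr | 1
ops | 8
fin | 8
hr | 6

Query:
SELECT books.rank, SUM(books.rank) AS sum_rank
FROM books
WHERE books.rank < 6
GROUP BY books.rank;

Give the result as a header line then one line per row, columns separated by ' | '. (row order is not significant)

== RESULT ==
books.rank | sum_rank
1 | 1

Derivation:
After WHERE (1 rows):
books.dept | books.rank
hr | 1
After GROUP BY (1 rows):
books.rank | sum_rank
1 | 1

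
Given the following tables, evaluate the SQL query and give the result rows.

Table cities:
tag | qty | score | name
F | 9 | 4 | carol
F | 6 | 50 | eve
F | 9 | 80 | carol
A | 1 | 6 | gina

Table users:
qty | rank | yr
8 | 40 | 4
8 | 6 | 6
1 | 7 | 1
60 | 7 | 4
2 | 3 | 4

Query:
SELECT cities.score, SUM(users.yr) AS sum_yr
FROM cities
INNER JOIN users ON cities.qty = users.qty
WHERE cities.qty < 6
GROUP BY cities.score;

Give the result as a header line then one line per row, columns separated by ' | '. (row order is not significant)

After JOIN users (1 rows):
cities.tag | cities.qty | cities.score | cities.name | users.qty | users.rank | users.yr
A | 1 | 6 | gina | 1 | 7 | 1
After WHERE (1 rows):
cities.tag | cities.qty | cities.score | cities.name | users.qty | users.rank | users.yr
A | 1 | 6 | gina | 1 | 7 | 1
After GROUP BY (1 rows):
cities.score | sum_yr
6 | 1

== RESULT ==
cities.score | sum_yr
6 | 1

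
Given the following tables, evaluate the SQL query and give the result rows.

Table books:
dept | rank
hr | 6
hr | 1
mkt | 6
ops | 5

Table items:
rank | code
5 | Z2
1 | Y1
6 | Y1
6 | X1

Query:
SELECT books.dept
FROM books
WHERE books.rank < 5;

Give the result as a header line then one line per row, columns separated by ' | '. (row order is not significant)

== RESULT ==
books.dept
hr

Derivation:
After WHERE (1 rows):
books.dept | books.rank
hr | 1
After SELECT (1 rows):
books.dept
hr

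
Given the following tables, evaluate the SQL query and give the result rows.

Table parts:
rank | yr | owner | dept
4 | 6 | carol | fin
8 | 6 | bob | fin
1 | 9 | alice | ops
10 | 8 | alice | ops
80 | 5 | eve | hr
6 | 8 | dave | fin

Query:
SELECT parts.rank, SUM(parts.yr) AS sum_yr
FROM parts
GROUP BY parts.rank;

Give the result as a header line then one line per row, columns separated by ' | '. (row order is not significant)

== RESULT ==
parts.rank | sum_yr
4 | 6
8 | 6
1 | 9
10 | 8
80 | 5
6 | 8

Derivation:
After GROUP BY (6 rows):
parts.rank | sum_yr
4 | 6
8 | 6
1 | 9
10 | 8
80 | 5
6 | 8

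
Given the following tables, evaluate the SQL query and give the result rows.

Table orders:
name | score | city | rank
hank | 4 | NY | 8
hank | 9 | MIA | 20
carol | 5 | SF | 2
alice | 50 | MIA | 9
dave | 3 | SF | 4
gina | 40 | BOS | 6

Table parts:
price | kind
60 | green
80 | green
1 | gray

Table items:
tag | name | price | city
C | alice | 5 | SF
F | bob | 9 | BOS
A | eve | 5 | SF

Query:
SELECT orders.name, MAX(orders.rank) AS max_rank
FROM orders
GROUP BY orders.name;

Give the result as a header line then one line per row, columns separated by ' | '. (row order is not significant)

After GROUP BY (5 rows):
orders.name | max_rank
hank | 20
carol | 2
alice | 9
dave | 4
gina | 6

== RESULT ==
orders.name | max_rank
hank | 20
carol | 2
alice | 9
dave | 4
gina | 6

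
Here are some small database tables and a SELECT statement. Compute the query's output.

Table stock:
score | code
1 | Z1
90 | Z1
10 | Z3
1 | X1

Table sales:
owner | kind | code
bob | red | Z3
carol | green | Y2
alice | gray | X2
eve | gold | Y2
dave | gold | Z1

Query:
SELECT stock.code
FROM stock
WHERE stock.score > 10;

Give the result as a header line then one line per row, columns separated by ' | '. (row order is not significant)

== RESULT ==
stock.code
Z1

Derivation:
After WHERE (1 rows):
stock.score | stock.code
90 | Z1
After SELECT (1 rows):
stock.code
Z1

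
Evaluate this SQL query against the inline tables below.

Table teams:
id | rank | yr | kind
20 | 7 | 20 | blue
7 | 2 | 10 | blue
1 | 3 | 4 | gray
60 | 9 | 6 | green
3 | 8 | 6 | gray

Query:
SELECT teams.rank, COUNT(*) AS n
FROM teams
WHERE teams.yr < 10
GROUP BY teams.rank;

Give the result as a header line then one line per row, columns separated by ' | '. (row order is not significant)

After WHERE (3 rows):
teams.id | teams.rank | teams.yr | teams.kind
1 | 3 | 4 | gray
60 | 9 | 6 | green
3 | 8 | 6 | gray
After GROUP BY (3 rows):
teams.rank | n
3 | 1
9 | 1
8 | 1

== RESULT ==
teams.rank | n
3 | 1
9 | 1
8 | 1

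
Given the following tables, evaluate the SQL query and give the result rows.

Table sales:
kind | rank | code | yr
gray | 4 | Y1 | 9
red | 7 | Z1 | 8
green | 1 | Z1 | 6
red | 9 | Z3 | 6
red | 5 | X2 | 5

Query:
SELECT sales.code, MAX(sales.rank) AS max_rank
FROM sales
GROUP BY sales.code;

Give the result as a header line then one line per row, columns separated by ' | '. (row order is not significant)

== RESULT ==
sales.code | max_rank
Y1 | 4
Z1 | 7
Z3 | 9
X2 | 5

Derivation:
After GROUP BY (4 rows):
sales.code | max_rank
Y1 | 4
Z1 | 7
Z3 | 9
X2 | 5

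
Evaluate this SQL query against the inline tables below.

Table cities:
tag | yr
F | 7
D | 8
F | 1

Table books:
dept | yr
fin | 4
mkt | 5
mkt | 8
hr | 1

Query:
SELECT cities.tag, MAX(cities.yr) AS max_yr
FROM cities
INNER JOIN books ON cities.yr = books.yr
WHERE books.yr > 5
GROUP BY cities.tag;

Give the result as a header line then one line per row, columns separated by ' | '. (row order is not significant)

== RESULT ==
cities.tag | max_yr
D | 8

Derivation:
After JOIN books (2 rows):
cities.tag | cities.yr | books.dept | books.yr
D | 8 | mkt | 8
F | 1 | hr | 1
After WHERE (1 rows):
cities.tag | cities.yr | books.dept | books.yr
D | 8 | mkt | 8
After GROUP BY (1 rows):
cities.tag | max_yr
D | 8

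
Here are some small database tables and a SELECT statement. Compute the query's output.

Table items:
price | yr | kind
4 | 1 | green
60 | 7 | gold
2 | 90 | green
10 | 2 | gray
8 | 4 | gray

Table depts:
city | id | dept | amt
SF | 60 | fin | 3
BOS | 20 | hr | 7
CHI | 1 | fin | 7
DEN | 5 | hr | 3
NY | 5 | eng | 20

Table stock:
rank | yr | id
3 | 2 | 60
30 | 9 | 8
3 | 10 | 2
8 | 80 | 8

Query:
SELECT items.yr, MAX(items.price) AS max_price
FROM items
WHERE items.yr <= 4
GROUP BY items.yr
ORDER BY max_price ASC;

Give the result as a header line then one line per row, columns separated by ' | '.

== RESULT ==
items.yr | max_price
1 | 4
4 | 8
2 | 10

Derivation:
After WHERE (3 rows):
items.price | items.yr | items.kind
4 | 1 | green
10 | 2 | gray
8 | 4 | gray
After GROUP BY (3 rows):
items.yr | max_price
1 | 4
2 | 10
4 | 8
After ORDER BY (3 rows):
items.yr | max_price
1 | 4
4 | 8
2 | 10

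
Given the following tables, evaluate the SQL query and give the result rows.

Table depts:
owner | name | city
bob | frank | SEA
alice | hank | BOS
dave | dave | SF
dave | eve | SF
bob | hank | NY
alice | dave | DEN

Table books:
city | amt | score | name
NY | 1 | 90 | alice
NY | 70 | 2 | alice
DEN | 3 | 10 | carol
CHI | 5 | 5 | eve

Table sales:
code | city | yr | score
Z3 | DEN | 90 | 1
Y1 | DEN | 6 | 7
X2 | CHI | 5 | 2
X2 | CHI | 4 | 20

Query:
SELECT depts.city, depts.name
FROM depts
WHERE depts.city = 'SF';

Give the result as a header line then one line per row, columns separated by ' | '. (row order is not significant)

== RESULT ==
depts.city | depts.name
SF | dave
SF | eve

Derivation:
After WHERE (2 rows):
depts.owner | depts.name | depts.city
dave | dave | SF
dave | eve | SF
After SELECT (2 rows):
depts.city | depts.name
SF | dave
SF | eve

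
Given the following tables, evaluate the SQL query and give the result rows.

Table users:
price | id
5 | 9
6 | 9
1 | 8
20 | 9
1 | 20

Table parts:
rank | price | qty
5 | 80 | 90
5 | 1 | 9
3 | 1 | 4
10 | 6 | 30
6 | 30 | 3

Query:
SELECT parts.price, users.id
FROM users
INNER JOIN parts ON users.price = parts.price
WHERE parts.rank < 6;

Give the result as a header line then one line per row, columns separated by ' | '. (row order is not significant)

== RESULT ==
parts.price | users.id
1 | 8
1 | 8
1 | 20
1 | 20

Derivation:
After JOIN parts (5 rows):
users.price | users.id | parts.rank | parts.price | parts.qty
6 | 9 | 10 | 6 | 30
1 | 8 | 5 | 1 | 9
1 | 8 | 3 | 1 | 4
1 | 20 | 5 | 1 | 9
1 | 20 | 3 | 1 | 4
After WHERE (4 rows):
users.price | users.id | parts.rank | parts.price | parts.qty
1 | 8 | 5 | 1 | 9
1 | 8 | 3 | 1 | 4
1 | 20 | 5 | 1 | 9
1 | 20 | 3 | 1 | 4
After SELECT (4 rows):
parts.price | users.id
1 | 8
1 | 8
1 | 20
1 | 20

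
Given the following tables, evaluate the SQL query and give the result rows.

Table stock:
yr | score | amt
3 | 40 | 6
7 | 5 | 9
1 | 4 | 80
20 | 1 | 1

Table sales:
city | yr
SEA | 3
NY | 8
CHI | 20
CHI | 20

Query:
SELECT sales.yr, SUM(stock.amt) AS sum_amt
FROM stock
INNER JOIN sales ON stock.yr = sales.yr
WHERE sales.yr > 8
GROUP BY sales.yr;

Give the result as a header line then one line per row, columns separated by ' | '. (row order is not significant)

== RESULT ==
sales.yr | sum_amt
20 | 2

Derivation:
After JOIN sales (3 rows):
stock.yr | stock.score | stock.amt | sales.city | sales.yr
3 | 40 | 6 | SEA | 3
20 | 1 | 1 | CHI | 20
20 | 1 | 1 | CHI | 20
After WHERE (2 rows):
stock.yr | stock.score | stock.amt | sales.city | sales.yr
20 | 1 | 1 | CHI | 20
20 | 1 | 1 | CHI | 20
After GROUP BY (1 rows):
sales.yr | sum_amt
20 | 2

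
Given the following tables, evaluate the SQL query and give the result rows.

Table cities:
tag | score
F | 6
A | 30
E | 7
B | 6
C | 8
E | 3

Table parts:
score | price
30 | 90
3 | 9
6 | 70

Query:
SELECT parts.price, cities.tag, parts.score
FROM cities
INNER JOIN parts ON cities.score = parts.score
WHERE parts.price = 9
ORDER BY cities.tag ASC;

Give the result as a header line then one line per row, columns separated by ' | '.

== RESULT ==
parts.price | cities.tag | parts.score
9 | E | 3

Derivation:
After JOIN parts (4 rows):
cities.tag | cities.score | parts.score | parts.price
F | 6 | 6 | 70
A | 30 | 30 | 90
B | 6 | 6 | 70
E | 3 | 3 | 9
After WHERE (1 rows):
cities.tag | cities.score | parts.score | parts.price
E | 3 | 3 | 9
After SELECT (1 rows):
parts.price | cities.tag | parts.score
9 | E | 3
After ORDER BY (1 rows):
parts.price | cities.tag | parts.score
9 | E | 3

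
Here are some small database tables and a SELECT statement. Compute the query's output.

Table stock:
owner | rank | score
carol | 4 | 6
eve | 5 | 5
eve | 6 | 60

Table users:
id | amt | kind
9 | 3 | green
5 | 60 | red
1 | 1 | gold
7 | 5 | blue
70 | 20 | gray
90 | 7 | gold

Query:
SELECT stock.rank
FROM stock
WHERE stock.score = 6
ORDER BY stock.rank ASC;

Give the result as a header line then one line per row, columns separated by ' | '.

== RESULT ==
stock.rank
4

Derivation:
After WHERE (1 rows):
stock.owner | stock.rank | stock.score
carol | 4 | 6
After SELECT (1 rows):
stock.rank
4
After ORDER BY (1 rows):
stock.rank
4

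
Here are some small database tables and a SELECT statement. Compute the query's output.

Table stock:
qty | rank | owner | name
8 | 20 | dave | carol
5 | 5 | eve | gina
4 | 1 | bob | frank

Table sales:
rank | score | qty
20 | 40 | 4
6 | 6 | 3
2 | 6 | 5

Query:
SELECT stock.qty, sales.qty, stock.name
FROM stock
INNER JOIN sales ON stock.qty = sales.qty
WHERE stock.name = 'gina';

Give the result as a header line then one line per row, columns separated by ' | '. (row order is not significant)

After JOIN sales (2 rows):
stock.qty | stock.rank | stock.owner | stock.name | sales.rank | sales.score | sales.qty
5 | 5 | eve | gina | 2 | 6 | 5
4 | 1 | bob | frank | 20 | 40 | 4
After WHERE (1 rows):
stock.qty | stock.rank | stock.owner | stock.name | sales.rank | sales.score | sales.qty
5 | 5 | eve | gina | 2 | 6 | 5
After SELECT (1 rows):
stock.qty | sales.qty | stock.name
5 | 5 | gina

== RESULT ==
stock.qty | sales.qty | stock.name
5 | 5 | gina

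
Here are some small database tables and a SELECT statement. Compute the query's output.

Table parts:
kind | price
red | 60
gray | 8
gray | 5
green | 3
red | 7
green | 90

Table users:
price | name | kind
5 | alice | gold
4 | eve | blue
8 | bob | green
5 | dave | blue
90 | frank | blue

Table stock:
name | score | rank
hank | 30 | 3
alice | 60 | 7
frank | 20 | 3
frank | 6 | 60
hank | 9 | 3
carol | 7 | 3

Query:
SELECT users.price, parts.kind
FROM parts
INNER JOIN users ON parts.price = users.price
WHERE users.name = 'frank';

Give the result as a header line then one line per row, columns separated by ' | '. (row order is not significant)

== RESULT ==
users.price | parts.kind
90 | green

Derivation:
After JOIN users (4 rows):
parts.kind | parts.price | users.price | users.name | users.kind
gray | 8 | 8 | bob | green
gray | 5 | 5 | alice | gold
gray | 5 | 5 | dave | blue
green | 90 | 90 | frank | blue
After WHERE (1 rows):
parts.kind | parts.price | users.price | users.name | users.kind
green | 90 | 90 | frank | blue
After SELECT (1 rows):
users.price | parts.kind
90 | green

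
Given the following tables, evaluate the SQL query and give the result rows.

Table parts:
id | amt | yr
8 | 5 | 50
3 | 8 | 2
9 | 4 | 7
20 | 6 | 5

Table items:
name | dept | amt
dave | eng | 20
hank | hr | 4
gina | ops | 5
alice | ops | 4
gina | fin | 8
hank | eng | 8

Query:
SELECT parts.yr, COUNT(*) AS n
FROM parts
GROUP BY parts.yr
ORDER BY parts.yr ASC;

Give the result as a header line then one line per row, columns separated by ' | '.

== RESULT ==
parts.yr | n
2 | 1
5 | 1
7 | 1
50 | 1

Derivation:
After GROUP BY (4 rows):
parts.yr | n
50 | 1
2 | 1
7 | 1
5 | 1
After ORDER BY (4 rows):
parts.yr | n
2 | 1
5 | 1
7 | 1
50 | 1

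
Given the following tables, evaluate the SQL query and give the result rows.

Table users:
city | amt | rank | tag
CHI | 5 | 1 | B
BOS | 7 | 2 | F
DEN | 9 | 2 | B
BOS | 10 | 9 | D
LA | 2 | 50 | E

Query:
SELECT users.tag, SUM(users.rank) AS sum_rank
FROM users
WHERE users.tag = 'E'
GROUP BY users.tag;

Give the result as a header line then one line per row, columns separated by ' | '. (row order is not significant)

== RESULT ==
users.tag | sum_rank
E | 50

Derivation:
After WHERE (1 rows):
users.city | users.amt | users.rank | users.tag
LA | 2 | 50 | E
After GROUP BY (1 rows):
users.tag | sum_rank
E | 50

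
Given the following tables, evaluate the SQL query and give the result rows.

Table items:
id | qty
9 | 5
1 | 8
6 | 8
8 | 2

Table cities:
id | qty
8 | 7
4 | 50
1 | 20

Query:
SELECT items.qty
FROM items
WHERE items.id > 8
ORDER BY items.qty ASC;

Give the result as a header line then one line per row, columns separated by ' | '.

After WHERE (1 rows):
items.id | items.qty
9 | 5
After SELECT (1 rows):
items.qty
5
After ORDER BY (1 rows):
items.qty
5

== RESULT ==
items.qty
5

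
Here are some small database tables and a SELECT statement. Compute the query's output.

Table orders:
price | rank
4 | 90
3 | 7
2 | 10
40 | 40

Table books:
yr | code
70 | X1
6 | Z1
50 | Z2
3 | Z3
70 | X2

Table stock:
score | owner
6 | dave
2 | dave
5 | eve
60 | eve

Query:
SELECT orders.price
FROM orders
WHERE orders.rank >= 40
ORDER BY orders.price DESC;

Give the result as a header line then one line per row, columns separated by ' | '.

== RESULT ==
orders.price
40
4

Derivation:
After WHERE (2 rows):
orders.price | orders.rank
4 | 90
40 | 40
After SELECT (2 rows):
orders.price
4
40
After ORDER BY (2 rows):
orders.price
40
4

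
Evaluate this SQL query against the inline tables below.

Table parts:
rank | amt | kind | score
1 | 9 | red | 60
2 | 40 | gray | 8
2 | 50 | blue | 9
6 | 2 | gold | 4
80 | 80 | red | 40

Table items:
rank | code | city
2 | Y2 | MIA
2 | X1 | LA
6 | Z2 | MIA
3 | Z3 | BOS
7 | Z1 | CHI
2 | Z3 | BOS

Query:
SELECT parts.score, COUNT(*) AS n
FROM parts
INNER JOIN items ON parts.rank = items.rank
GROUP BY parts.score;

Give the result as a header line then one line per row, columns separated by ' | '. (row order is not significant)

After JOIN items (7 rows):
parts.rank | parts.amt | parts.kind | parts.score | items.rank | items.code | items.city
2 | 40 | gray | 8 | 2 | Y2 | MIA
2 | 40 | gray | 8 | 2 | X1 | LA
2 | 40 | gray | 8 | 2 | Z3 | BOS
2 | 50 | blue | 9 | 2 | Y2 | MIA
2 | 50 | blue | 9 | 2 | X1 | LA
2 | 50 | blue | 9 | 2 | Z3 | BOS
6 | 2 | gold | 4 | 6 | Z2 | MIA
After GROUP BY (3 rows):
parts.score | n
8 | 3
9 | 3
4 | 1

== RESULT ==
parts.score | n
8 | 3
9 | 3
4 | 1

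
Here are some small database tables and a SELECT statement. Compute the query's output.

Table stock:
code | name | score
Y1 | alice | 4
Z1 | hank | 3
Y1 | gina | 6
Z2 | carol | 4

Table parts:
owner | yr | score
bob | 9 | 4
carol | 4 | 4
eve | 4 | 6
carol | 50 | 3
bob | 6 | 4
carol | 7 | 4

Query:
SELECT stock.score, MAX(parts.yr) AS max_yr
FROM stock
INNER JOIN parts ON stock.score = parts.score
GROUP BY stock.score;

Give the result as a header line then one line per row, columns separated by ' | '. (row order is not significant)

== RESULT ==
stock.score | max_yr
4 | 9
3 | 50
6 | 4

Derivation:
After JOIN parts (10 rows):
stock.code | stock.name | stock.score | parts.owner | parts.yr | parts.score
Y1 | alice | 4 | bob | 9 | 4
Y1 | alice | 4 | carol | 4 | 4
Y1 | alice | 4 | bob | 6 | 4
Y1 | alice | 4 | carol | 7 | 4
Z1 | hank | 3 | carol | 50 | 3
Y1 | gina | 6 | eve | 4 | 6
Z2 | carol | 4 | bob | 9 | 4
Z2 | carol | 4 | carol | 4 | 4
Z2 | carol | 4 | bob | 6 | 4
Z2 | carol | 4 | carol | 7 | 4
After GROUP BY (3 rows):
stock.score | max_yr
4 | 9
3 | 50
6 | 4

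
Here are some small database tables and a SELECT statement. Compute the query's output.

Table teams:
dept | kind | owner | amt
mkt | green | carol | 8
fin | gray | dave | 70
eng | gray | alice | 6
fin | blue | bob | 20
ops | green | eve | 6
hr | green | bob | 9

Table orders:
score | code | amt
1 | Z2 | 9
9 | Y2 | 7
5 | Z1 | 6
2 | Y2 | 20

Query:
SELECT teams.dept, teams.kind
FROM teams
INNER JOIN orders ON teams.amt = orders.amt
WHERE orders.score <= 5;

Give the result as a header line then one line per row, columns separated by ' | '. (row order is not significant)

After JOIN orders (4 rows):
teams.dept | teams.kind | teams.owner | teams.amt | orders.score | orders.code | orders.amt
eng | gray | alice | 6 | 5 | Z1 | 6
fin | blue | bob | 20 | 2 | Y2 | 20
ops | green | eve | 6 | 5 | Z1 | 6
hr | green | bob | 9 | 1 | Z2 | 9
After WHERE (4 rows):
teams.dept | teams.kind | teams.owner | teams.amt | orders.score | orders.code | orders.amt
eng | gray | alice | 6 | 5 | Z1 | 6
fin | blue | bob | 20 | 2 | Y2 | 20
ops | green | eve | 6 | 5 | Z1 | 6
hr | green | bob | 9 | 1 | Z2 | 9
After SELECT (4 rows):
teams.dept | teams.kind
eng | gray
fin | blue
ops | green
hr | green

== RESULT ==
teams.dept | teams.kind
eng | gray
fin | blue
ops | green
hr | green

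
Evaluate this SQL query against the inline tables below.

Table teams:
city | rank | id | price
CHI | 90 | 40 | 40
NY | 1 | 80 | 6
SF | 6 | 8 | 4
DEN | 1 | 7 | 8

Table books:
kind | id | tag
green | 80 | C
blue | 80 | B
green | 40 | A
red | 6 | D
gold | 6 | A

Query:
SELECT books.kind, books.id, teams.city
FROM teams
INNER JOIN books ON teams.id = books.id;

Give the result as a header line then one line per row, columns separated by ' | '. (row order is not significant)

== RESULT ==
books.kind | books.id | teams.city
green | 40 | CHI
green | 80 | NY
blue | 80 | NY

Derivation:
After JOIN books (3 rows):
teams.city | teams.rank | teams.id | teams.price | books.kind | books.id | books.tag
CHI | 90 | 40 | 40 | green | 40 | A
NY | 1 | 80 | 6 | green | 80 | C
NY | 1 | 80 | 6 | blue | 80 | B
After SELECT (3 rows):
books.kind | books.id | teams.city
green | 40 | CHI
green | 80 | NY
blue | 80 | NY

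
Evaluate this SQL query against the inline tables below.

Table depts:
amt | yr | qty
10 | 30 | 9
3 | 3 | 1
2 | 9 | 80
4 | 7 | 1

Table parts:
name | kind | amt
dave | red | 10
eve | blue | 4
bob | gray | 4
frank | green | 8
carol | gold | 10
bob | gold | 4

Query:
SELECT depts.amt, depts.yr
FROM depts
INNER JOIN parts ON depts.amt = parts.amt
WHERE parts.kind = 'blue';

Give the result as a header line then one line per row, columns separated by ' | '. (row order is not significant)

== RESULT ==
depts.amt | depts.yr
4 | 7

Derivation:
After JOIN parts (5 rows):
depts.amt | depts.yr | depts.qty | parts.name | parts.kind | parts.amt
10 | 30 | 9 | dave | red | 10
10 | 30 | 9 | carol | gold | 10
4 | 7 | 1 | eve | blue | 4
4 | 7 | 1 | bob | gray | 4
4 | 7 | 1 | bob | gold | 4
After WHERE (1 rows):
depts.amt | depts.yr | depts.qty | parts.name | parts.kind | parts.amt
4 | 7 | 1 | eve | blue | 4
After SELECT (1 rows):
depts.amt | depts.yr
4 | 7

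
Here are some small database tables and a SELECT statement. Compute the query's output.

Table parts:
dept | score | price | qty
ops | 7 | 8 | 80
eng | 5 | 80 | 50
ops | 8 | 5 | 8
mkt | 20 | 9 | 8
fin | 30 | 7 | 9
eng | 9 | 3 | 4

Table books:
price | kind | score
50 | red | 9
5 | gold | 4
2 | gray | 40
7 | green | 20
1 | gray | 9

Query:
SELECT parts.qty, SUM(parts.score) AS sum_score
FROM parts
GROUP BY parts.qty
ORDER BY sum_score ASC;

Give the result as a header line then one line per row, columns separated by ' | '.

== RESULT ==
parts.qty | sum_score
50 | 5
80 | 7
4 | 9
8 | 28
9 | 30

Derivation:
After GROUP BY (5 rows):
parts.qty | sum_score
80 | 7
50 | 5
8 | 28
9 | 30
4 | 9
After ORDER BY (5 rows):
parts.qty | sum_score
50 | 5
80 | 7
4 | 9
8 | 28
9 | 30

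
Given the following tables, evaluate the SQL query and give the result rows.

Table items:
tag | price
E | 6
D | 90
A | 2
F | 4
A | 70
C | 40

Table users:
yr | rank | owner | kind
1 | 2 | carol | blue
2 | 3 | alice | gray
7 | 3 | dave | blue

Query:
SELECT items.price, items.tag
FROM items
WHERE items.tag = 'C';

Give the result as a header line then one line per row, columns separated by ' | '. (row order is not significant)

After WHERE (1 rows):
items.tag | items.price
C | 40
After SELECT (1 rows):
items.price | items.tag
40 | C

== RESULT ==
items.price | items.tag
40 | C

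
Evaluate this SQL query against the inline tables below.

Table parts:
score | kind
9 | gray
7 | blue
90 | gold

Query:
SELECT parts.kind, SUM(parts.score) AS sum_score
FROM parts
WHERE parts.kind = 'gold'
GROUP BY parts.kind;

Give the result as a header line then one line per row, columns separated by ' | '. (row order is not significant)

After WHERE (1 rows):
parts.score | parts.kind
90 | gold
After GROUP BY (1 rows):
parts.kind | sum_score
gold | 90

== RESULT ==
parts.kind | sum_score
gold | 90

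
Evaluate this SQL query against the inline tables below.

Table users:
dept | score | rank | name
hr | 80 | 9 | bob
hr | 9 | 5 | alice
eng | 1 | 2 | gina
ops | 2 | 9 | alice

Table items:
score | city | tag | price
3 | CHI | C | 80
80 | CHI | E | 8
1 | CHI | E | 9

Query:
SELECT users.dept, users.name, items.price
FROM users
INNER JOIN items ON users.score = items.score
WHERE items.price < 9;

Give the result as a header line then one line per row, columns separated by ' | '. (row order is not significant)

After JOIN items (2 rows):
users.dept | users.score | users.rank | users.name | items.score | items.city | items.tag | items.price
hr | 80 | 9 | bob | 80 | CHI | E | 8
eng | 1 | 2 | gina | 1 | CHI | E | 9
After WHERE (1 rows):
users.dept | users.score | users.rank | users.name | items.score | items.city | items.tag | items.price
hr | 80 | 9 | bob | 80 | CHI | E | 8
After SELECT (1 rows):
users.dept | users.name | items.price
hr | bob | 8

== RESULT ==
users.dept | users.name | items.price
hr | bob | 8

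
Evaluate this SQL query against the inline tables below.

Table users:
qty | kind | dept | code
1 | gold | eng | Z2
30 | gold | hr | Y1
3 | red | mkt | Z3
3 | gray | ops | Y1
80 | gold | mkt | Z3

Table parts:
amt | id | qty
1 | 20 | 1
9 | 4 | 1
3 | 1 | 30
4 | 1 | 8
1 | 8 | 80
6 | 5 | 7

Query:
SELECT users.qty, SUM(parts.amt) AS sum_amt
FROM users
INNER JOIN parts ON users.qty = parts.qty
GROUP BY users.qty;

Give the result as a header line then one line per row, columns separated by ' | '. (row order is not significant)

After JOIN parts (4 rows):
users.qty | users.kind | users.dept | users.code | parts.amt | parts.id | parts.qty
1 | gold | eng | Z2 | 1 | 20 | 1
1 | gold | eng | Z2 | 9 | 4 | 1
30 | gold | hr | Y1 | 3 | 1 | 30
80 | gold | mkt | Z3 | 1 | 8 | 80
After GROUP BY (3 rows):
users.qty | sum_amt
1 | 10
30 | 3
80 | 1

== RESULT ==
users.qty | sum_amt
1 | 10
30 | 3
80 | 1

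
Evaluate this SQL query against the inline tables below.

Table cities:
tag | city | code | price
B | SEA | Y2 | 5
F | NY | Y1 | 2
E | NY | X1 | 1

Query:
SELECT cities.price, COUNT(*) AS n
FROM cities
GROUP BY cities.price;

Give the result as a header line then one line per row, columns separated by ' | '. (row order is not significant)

== RESULT ==
cities.price | n
5 | 1
2 | 1
1 | 1

Derivation:
After GROUP BY (3 rows):
cities.price | n
5 | 1
2 | 1
1 | 1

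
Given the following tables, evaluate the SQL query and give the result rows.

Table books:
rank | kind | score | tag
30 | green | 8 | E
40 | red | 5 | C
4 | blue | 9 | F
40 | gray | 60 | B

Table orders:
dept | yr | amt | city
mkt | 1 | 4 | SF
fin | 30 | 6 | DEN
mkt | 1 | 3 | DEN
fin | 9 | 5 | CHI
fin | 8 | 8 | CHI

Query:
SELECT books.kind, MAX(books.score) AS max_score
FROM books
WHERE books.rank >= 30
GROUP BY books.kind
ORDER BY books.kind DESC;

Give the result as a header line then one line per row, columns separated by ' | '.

== RESULT ==
books.kind | max_score
red | 5
green | 8
gray | 60

Derivation:
After WHERE (3 rows):
books.rank | books.kind | books.score | books.tag
30 | green | 8 | E
40 | red | 5 | C
40 | gray | 60 | B
After GROUP BY (3 rows):
books.kind | max_score
green | 8
red | 5
gray | 60
After ORDER BY (3 rows):
books.kind | max_score
red | 5
green | 8
gray | 60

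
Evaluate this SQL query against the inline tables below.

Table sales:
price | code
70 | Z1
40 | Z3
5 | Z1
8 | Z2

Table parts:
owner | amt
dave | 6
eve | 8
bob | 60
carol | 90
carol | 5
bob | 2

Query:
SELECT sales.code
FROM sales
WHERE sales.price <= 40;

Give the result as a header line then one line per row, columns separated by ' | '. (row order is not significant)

== RESULT ==
sales.code
Z3
Z1
Z2

Derivation:
After WHERE (3 rows):
sales.price | sales.code
40 | Z3
5 | Z1
8 | Z2
After SELECT (3 rows):
sales.code
Z3
Z1
Z2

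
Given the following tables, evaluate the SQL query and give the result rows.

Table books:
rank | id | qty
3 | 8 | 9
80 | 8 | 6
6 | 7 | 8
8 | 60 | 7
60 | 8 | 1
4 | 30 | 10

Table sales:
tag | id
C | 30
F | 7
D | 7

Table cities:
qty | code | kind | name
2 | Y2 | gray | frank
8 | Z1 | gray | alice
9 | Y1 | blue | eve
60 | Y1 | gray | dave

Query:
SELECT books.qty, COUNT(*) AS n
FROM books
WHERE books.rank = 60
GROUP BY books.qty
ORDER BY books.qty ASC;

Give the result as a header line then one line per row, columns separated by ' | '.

== RESULT ==
books.qty | n
1 | 1

Derivation:
After WHERE (1 rows):
books.rank | books.id | books.qty
60 | 8 | 1
After GROUP BY (1 rows):
books.qty | n
1 | 1
After ORDER BY (1 rows):
books.qty | n
1 | 1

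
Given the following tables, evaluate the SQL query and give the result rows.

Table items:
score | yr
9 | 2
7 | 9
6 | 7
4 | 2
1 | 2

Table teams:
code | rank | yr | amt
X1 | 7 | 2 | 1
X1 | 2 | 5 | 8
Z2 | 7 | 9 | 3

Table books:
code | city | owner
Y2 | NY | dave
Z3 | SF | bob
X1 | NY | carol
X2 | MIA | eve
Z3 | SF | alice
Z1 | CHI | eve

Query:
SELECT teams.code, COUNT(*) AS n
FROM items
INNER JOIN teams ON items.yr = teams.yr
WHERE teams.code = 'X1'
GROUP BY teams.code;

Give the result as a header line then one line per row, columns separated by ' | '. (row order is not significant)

After JOIN teams (4 rows):
items.score | items.yr | teams.code | teams.rank | teams.yr | teams.amt
9 | 2 | X1 | 7 | 2 | 1
7 | 9 | Z2 | 7 | 9 | 3
4 | 2 | X1 | 7 | 2 | 1
1 | 2 | X1 | 7 | 2 | 1
After WHERE (3 rows):
items.score | items.yr | teams.code | teams.rank | teams.yr | teams.amt
9 | 2 | X1 | 7 | 2 | 1
4 | 2 | X1 | 7 | 2 | 1
1 | 2 | X1 | 7 | 2 | 1
After GROUP BY (1 rows):
teams.code | n
X1 | 3

== RESULT ==
teams.code | n
X1 | 3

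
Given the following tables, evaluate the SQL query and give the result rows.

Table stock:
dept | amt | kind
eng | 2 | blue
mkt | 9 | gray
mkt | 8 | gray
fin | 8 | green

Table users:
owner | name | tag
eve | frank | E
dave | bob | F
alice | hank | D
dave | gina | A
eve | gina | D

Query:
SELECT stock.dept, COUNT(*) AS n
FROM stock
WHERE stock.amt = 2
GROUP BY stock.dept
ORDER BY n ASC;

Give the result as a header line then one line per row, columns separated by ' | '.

== RESULT ==
stock.dept | n
eng | 1

Derivation:
After WHERE (1 rows):
stock.dept | stock.amt | stock.kind
eng | 2 | blue
After GROUP BY (1 rows):
stock.dept | n
eng | 1
After ORDER BY (1 rows):
stock.dept | n
eng | 1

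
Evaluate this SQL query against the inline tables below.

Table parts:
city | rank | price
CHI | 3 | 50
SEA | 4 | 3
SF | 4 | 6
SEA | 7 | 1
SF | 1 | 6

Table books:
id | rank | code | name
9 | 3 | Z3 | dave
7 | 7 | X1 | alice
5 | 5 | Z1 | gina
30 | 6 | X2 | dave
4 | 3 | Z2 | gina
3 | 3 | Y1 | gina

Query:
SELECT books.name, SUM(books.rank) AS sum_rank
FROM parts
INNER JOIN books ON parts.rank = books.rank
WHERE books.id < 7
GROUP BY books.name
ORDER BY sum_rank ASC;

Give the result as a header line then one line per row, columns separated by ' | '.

After JOIN books (4 rows):
parts.city | parts.rank | parts.price | books.id | books.rank | books.code | books.name
CHI | 3 | 50 | 9 | 3 | Z3 | dave
CHI | 3 | 50 | 4 | 3 | Z2 | gina
CHI | 3 | 50 | 3 | 3 | Y1 | gina
SEA | 7 | 1 | 7 | 7 | X1 | alice
After WHERE (2 rows):
parts.city | parts.rank | parts.price | books.id | books.rank | books.code | books.name
CHI | 3 | 50 | 4 | 3 | Z2 | gina
CHI | 3 | 50 | 3 | 3 | Y1 | gina
After GROUP BY (1 rows):
books.name | sum_rank
gina | 6
After ORDER BY (1 rows):
books.name | sum_rank
gina | 6

== RESULT ==
books.name | sum_rank
gina | 6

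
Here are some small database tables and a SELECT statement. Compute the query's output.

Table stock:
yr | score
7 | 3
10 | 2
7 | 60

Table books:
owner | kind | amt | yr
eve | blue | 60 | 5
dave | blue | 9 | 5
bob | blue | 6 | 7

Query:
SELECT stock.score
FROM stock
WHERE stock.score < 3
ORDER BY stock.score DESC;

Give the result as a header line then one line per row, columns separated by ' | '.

== RESULT ==
stock.score
2

Derivation:
After WHERE (1 rows):
stock.yr | stock.score
10 | 2
After SELECT (1 rows):
stock.score
2
After ORDER BY (1 rows):
stock.score
2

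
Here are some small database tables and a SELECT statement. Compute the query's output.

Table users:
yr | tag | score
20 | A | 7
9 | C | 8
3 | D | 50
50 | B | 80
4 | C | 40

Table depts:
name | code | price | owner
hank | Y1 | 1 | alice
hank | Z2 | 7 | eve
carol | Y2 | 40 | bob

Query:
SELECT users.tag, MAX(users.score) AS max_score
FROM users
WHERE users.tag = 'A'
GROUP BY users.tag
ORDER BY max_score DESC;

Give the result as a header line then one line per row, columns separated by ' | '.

== RESULT ==
users.tag | max_score
A | 7

Derivation:
After WHERE (1 rows):
users.yr | users.tag | users.score
20 | A | 7
After GROUP BY (1 rows):
users.tag | max_score
A | 7
After ORDER BY (1 rows):
users.tag | max_score
A | 7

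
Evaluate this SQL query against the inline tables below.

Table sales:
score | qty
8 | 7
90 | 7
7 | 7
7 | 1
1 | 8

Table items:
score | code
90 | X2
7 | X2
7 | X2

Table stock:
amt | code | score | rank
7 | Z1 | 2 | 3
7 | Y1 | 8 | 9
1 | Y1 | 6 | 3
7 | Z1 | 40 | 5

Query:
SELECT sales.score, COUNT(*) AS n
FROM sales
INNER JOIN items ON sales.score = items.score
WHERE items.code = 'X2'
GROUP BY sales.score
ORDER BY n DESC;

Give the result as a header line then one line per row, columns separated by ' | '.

== RESULT ==
sales.score | n
7 | 4
90 | 1

Derivation:
After JOIN items (5 rows):
sales.score | sales.qty | items.score | items.code
90 | 7 | 90 | X2
7 | 7 | 7 | X2
7 | 7 | 7 | X2
7 | 1 | 7 | X2
7 | 1 | 7 | X2
After WHERE (5 rows):
sales.score | sales.qty | items.score | items.code
90 | 7 | 90 | X2
7 | 7 | 7 | X2
7 | 7 | 7 | X2
7 | 1 | 7 | X2
7 | 1 | 7 | X2
After GROUP BY (2 rows):
sales.score | n
90 | 1
7 | 4
After ORDER BY (2 rows):
sales.score | n
7 | 4
90 | 1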